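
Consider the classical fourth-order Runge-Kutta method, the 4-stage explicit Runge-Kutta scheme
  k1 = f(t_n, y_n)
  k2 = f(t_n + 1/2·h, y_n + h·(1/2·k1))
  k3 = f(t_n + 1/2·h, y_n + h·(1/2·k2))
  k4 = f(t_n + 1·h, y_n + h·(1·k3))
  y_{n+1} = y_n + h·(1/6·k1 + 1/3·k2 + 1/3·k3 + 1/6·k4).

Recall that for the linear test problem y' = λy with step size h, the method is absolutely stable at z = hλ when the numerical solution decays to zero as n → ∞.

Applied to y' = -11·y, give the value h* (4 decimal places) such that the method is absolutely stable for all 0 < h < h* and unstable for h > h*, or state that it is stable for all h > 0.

(-2.7853,0); λ=-11 ⇒ h* = 0.2532.

With y'=λy (z=hλ):
  order 4, 4-stage ⇒ R(z)=1+z+z^2/2+z^3/6+z^4/24
  (e.g. R(-1.2)=0.31840, |R|=0.31840)

Need |R(x)|<1, x<0.
x=-1.2: |R|=0.3184
|R(-3.01)|=1.3951 |R(-1.63)|=0.2708 |R(-1.01)|=0.3717
Bisect:
  x_lo=-3.1526 |R|=1.7105  x_hi=-0.3124 |R|=0.7317
  mid=-1.73249 |R|=0.27697 →hi
  mid=-2.44253 |R|=0.59480 →hi
  mid=-2.79755 |R|=1.01864 →lo
  mid=-2.62004 |R|=0.77813 →hi
  mid=-2.70880 |R|=0.89066 →hi
  mid=-2.75318 |R|=0.95265 →hi
  mid=-2.77537 |R|=0.98513 →hi
  mid=-2.78646 |R|=1.00176 →lo
  ...
  [-2.78542,-2.78525] ⇒ x*=-2.7853
So |R|<1 on (-2.7853, 0).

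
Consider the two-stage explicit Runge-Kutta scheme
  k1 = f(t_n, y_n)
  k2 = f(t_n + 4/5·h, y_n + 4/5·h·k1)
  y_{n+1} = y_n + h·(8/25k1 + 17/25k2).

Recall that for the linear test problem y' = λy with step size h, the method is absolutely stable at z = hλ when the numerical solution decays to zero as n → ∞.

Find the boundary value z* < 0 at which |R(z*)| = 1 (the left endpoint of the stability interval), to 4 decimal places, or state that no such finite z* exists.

left endpoint -1.8382.

With y'=λy (z=hλ):
  k1=λy_n ⇒ h·k1=z·y_n;  k2=λ(1+4/5z)y_n ⇒ h·k2=z(1+4/5z)y_n
  y_{n+1}/y_n = 1 + 8/25z + 17/25z(1+4/5z) = 1 + z + 68/125z²
  Hence R(z) = 1 + z + 68/125z².

Solve |R(x)|<1 on ℝ⁻.
x=-1.68: |R|=0.8554
R=1: x+68/125x²=0 ⇒ x=−125/68=-1.8382; min R=1−1/(4·68/125)=0.5404>−1
Confirm numerically:
  x=-1.813: |R|=0.97511 <1
  x=-1.669: |R|=0.84635 <1
  x=-1.424: |R|=0.67911 <1
  x=-1.385: |R|=0.65851 <1
  x=-2.380: |R|=1.70143 >1
  x=-2.348: |R|=1.65113 >1
  x=-1.890: |R|=1.05322 >1
Stable set (-1.8382, 0).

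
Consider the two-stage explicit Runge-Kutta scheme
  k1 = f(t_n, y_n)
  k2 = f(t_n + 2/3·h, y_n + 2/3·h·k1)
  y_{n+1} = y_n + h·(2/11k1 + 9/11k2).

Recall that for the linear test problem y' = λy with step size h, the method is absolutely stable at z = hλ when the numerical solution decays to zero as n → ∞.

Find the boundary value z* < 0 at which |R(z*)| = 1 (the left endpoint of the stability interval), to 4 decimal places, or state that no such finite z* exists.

On y'=λy, z=hλ:
  k1=λy_n ⇒ h·k1=z·y_n;  k2=λ(1+2/3z)y_n ⇒ h·k2=z(1+2/3z)y_n
  y_{n+1}/y_n = 1 + 2/11z + 9/11z(1+2/3z) = 1 + z + 6/11z²
  ⇒ R(z) = 1 + z + 6/11z².

Need |R(x)|<1, x<0.
x=-1.45: |R|=0.6968
R=1: x+6/11x²=0 ⇒ x=−11/6=-1.8333; min R=1−1/(4·6/11)=0.5417>−1
Confirm numerically:
  x=-1.484: |R|=0.71723 <1
  x=-1.078: |R|=0.55586 <1
  x=-1.005: |R|=0.54592 <1
  x=-2.263: |R|=1.53036 >1
  x=-2.101: |R|=1.30675 >1
Stable set (-1.8333, 0).

left endpoint -1.8333.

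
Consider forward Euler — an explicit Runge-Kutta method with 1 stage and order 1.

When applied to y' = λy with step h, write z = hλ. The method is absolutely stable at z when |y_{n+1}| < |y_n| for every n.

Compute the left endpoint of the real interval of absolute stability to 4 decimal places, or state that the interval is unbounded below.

z* = -2.0000.

Test eqn y'=λy, z=hλ:
  order 1, 1-stage ⇒ R(z)=1+z
  (e.g. R(-1.37)=-0.37000, |R|=0.37000)

Boundary: |R(x)|=1, x<0.
x=-1.37: |R|=0.3700
|R(-1.43)|=0.4300 |R(-0.92)|=0.0800 |R(-0.87)|=0.1300
Bisect:
  x_lo=-2.6672 |R|=1.6672  x_hi=-0.1398 |R|=0.8602
  mid=-1.40352 |R|=0.40352 →hi
  mid=-2.03538 |R|=1.03538 →lo
  mid=-1.71945 |R|=0.71945 →hi
  mid=-1.87741 |R|=0.87741 →hi
  mid=-1.95639 |R|=0.95639 →hi
  mid=-1.99589 |R|=0.99589 →hi
  mid=-2.01563 |R|=1.01563 →lo
  ...
  [-2.00005,-1.99990] ⇒ x*=-2.0000
So |R|<1 on (-2.0000, 0).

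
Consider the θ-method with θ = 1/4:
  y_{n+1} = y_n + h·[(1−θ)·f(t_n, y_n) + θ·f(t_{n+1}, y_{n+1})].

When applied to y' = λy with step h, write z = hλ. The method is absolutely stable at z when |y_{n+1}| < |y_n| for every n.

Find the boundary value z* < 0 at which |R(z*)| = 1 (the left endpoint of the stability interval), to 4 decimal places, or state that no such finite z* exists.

left endpoint -4.0000.

With y'=λy (z=hλ):
  y_{n+1} = y_n + z·[3/4·y_n + 1/4·y_{n+1}] ⇒ (1 − 1/4z)y_{n+1} = (1 + 3/4z)y_n
  Hence R(z) = (1 + 3/4z)/(1 − 1/4z).

Find x<0 with |R(x)|<1.
x=-1.67: |R|=0.1781
R=−1: 1+3/4x = −1+1/4x ⇒ -1/2x=2 ⇒ x=2/(-1/2)=-4.0000
Confirm numerically:
  x=-3.185: |R|=0.77314 <1
  x=-3.023: |R|=0.72177 <1
  x=-2.863: |R|=0.66866 <1
  x=-4.191: |R|=1.04664 >1
  x=-4.137: |R|=1.03367 >1
Interval (-4.0000, 0).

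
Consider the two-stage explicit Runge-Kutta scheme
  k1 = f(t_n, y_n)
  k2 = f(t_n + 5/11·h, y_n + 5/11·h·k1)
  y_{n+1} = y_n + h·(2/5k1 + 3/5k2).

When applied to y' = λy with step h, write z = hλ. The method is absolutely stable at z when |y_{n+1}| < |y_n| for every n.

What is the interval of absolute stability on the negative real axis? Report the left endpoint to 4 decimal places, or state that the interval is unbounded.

(-3.6667, 0).

Test eqn y'=λy, z=hλ:
  k1=λy_n ⇒ h·k1=z·y_n;  k2=λ(1+5/11z)y_n ⇒ h·k2=z(1+5/11z)y_n
  y_{n+1}/y_n = 1 + 2/5z + 3/5z(1+5/11z) = 1 + z + 3/11z²
  so R(z) = 1 + z + 3/11z².

Find x<0 with |R(x)|<1.
x=-0.72: |R|=0.4214
R=1: x+3/11x²=0 ⇒ x=−11/3=-3.6667; min R=1−1/(4·3/11)=0.0833>−1
Confirm numerically:
  x=-3.238: |R|=0.62145 <1
  x=-3.105: |R|=0.52437 <1
  x=-1.909: |R|=0.08489 <1
  x=-4.135: |R|=1.52815 >1
  x=-4.042: |R|=1.41375 >1
Stable set (-3.6667, 0).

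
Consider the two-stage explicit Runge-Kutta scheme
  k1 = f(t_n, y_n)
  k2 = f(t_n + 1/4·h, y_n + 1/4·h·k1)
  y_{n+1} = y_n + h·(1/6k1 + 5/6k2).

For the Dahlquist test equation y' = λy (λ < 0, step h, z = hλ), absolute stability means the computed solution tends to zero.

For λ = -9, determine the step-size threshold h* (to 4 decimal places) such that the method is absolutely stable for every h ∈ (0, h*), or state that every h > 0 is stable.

(-4.8000,0); λ=-9 ⇒ h* = (24/5)/9 = 0.5333.

On y'=λy, z=hλ:
  k1=λy_n ⇒ h·k1=z·y_n;  k2=λ(1+1/4z)y_n ⇒ h·k2=z(1+1/4z)y_n
  y_{n+1}/y_n = 1 + 1/6z + 5/6z(1+1/4z) = 1 + z + 5/24z²
  Hence R(z) = 1 + z + 5/24z².

Boundary: |R(x)|=1, x<0.
x=-0.87: |R|=0.2877
R=1: x+5/24x²=0 ⇒ x=−24/5=-4.8000; min R=1−1/(4·5/24)=-0.2000>−1
Confirm numerically:
  x=-4.390: |R|=0.62502 <1
  x=-3.638: |R|=0.11930 <1
  x=-1.985: |R|=0.16412 <1
  x=-5.330: |R|=1.58852 >1
  x=-4.981: |R|=1.18783 >1
  x=-4.845: |R|=1.04542 >1
So |R|<1 on (-4.8000, 0).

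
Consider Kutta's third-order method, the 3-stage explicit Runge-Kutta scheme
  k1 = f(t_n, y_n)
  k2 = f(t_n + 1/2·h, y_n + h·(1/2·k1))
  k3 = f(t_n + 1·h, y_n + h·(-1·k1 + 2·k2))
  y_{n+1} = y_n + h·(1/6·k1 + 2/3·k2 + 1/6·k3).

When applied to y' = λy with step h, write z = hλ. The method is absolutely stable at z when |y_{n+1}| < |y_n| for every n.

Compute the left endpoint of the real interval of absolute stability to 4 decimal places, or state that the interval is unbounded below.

Set f=λy, z=hλ:
  order 3, 3-stage ⇒ R(z)=1+z+z^2/2+z^3/6
  (e.g. R(-0.55)=0.57352, |R|=0.57352)

Boundary: |R(x)|=1, x<0.
x=-0.55: |R|=0.5735
|R(-2.72)|=1.3747 |R(-1.84)|=0.1855 |R(-0.74)|=0.4663
Bisect:
  x_lo=-2.9218 |R|=1.8104  x_hi=-0.2569 |R|=0.7733
  mid=-1.58934 |R|=0.00455 →hi
  mid=-2.25555 |R|=0.62432 →hi
  mid=-2.58866 |R|=1.12924 →lo
  mid=-2.42210 |R|=0.85706 →hi
  mid=-2.50538 |R|=0.98793 →hi
  mid=-2.54702 |R|=1.05725 →lo
  mid=-2.52620 |R|=1.02226 →lo
  mid=-2.51579 |R|=1.00501 →lo
  mid=-2.51058 |R|=0.99645 →hi
  mid=-2.51319 |R|=1.00073 →lo
  ...
  [-2.51286,-2.51270] ⇒ x*=-2.5127
So |R|<1 on (-2.5127, 0).

left endpoint -2.5127.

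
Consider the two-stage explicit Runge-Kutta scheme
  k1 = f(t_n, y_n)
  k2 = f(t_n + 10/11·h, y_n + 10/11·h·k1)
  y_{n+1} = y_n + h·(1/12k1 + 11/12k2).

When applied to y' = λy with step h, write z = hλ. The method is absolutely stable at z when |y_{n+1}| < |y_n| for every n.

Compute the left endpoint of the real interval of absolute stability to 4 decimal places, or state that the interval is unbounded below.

z* = -1.2000.

Test eqn y'=λy, z=hλ:
  k1=λy_n ⇒ h·k1=z·y_n;  k2=λ(1+10/11z)y_n ⇒ h·k2=z(1+10/11z)y_n
  y_{n+1}/y_n = 1 + 1/12z + 11/12z(1+10/11z) = 1 + z + 5/6z²
  R(z) = 1 + z + 5/6z².

Find x<0 with |R(x)|<1.
x=-0.39: |R|=0.7368
R=1: x+5/6x²=0 ⇒ x=−6/5=-1.2000; min R=1−1/(4·5/6)=0.7000>−1
Confirm numerically:
  x=-0.970: |R|=0.81408 <1
  x=-0.780: |R|=0.72700 <1
  x=-0.667: |R|=0.70374 <1
  x=-0.623: |R|=0.70044 <1
  x=-1.614: |R|=1.55683 >1
  x=-1.560: |R|=1.46800 >1
  x=-1.529: |R|=1.41920 >1
Stable set (-1.2000, 0).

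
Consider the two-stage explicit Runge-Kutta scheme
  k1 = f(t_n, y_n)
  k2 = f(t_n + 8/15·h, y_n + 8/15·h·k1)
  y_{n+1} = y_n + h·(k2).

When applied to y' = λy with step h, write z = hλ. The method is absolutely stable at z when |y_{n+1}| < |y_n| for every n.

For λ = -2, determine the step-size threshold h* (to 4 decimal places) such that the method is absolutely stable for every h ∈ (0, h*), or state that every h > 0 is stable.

Test eqn y'=λy, z=hλ:
  k1=λy_n ⇒ h·k1=z·y_n;  k2=λ(1+8/15z)y_n ⇒ h·k2=z(1+8/15z)y_n
  y_{n+1}/y_n = 1 + z(1+8/15z) = 1 + z + 8/15z²
  R(z) = 1 + z + 8/15z².

Need |R(x)|<1, x<0.
x=-1.22: |R|=0.5738
R=1: x+8/15x²=0 ⇒ x=−15/8=-1.8750; min R=1−1/(4·8/15)=0.5312>−1
Confirm numerically:
  x=-1.511: |R|=0.70666 <1
  x=-1.253: |R|=0.58434 <1
  x=-0.958: |R|=0.53147 <1
  x=-2.397: |R|=1.66732 >1
  x=-2.036: |R|=1.17482 >1
Interval (-1.8750, 0).

(-1.8750,0); λ=-2 ⇒ h* = (15/8)/2 = 0.9375.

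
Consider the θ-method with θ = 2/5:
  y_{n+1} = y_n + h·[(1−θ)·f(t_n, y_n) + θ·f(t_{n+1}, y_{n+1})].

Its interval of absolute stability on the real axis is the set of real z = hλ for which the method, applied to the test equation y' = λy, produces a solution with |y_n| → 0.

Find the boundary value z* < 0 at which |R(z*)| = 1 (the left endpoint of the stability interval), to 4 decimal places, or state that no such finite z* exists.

z* = -10.0000.

On y'=λy, z=hλ:
  y_{n+1} = y_n + z·[3/5·y_n + 2/5·y_{n+1}] ⇒ (1 − 2/5z)y_{n+1} = (1 + 3/5z)y_n
  so R(z) = (1 + 3/5z)/(1 − 2/5z).

Boundary: |R(x)|=1, x<0.
x=-1.6: |R|=0.0244
R=−1: 1+3/5x = −1+2/5x ⇒ -1/5x=2 ⇒ x=2/(-1/5)=-10.0000
Confirm numerically:
  x=-9.923: |R|=0.99690 <1
  x=-6.949: |R|=0.83855 <1
  x=-4.219: |R|=0.56980 <1
  x=-10.378: |R|=1.01468 >1
  x=-10.370: |R|=1.01437 >1
Stable set (-10.0000, 0).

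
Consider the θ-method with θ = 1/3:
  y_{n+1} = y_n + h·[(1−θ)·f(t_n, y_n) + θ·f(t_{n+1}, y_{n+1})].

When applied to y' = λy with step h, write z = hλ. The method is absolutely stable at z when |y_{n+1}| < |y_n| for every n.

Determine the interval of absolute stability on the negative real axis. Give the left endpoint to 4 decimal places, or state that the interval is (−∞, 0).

On y'=λy, z=hλ:
  y_{n+1} = y_n + z·[2/3·y_n + 1/3·y_{n+1}] ⇒ (1 − 1/3z)y_{n+1} = (1 + 2/3z)y_n
  ⇒ R(z) = (1 + 2/3z)/(1 − 1/3z).

Solve |R(x)|<1 on ℝ⁻.
x=-0.55: |R|=0.5352
R=−1: 1+2/3x = −1+1/3x ⇒ -1/3x=2 ⇒ x=2/(-1/3)=-6.0000
Confirm numerically:
  x=-5.273: |R|=0.91212 <1
  x=-3.509: |R|=0.61730 <1
  x=-2.874: |R|=0.46782 <1
  x=-2.570: |R|=0.38420 <1
  x=-6.577: |R|=1.06025 >1
  x=-6.346: |R|=1.03702 >1
  x=-6.096: |R|=1.01055 >1
Stable set (-6.0000, 0).

z∈(-6.0000,0).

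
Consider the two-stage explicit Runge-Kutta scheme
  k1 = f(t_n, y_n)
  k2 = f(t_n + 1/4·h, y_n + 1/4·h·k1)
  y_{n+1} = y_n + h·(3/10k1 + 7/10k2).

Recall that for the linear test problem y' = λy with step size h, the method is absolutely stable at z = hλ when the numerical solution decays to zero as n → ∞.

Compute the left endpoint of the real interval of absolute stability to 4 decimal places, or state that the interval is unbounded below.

left endpoint -5.7143.

On y'=λy, z=hλ:
  k1=λy_n ⇒ h·k1=z·y_n;  k2=λ(1+1/4z)y_n ⇒ h·k2=z(1+1/4z)y_n
  y_{n+1}/y_n = 1 + 3/10z + 7/10z(1+1/4z) = 1 + z + 7/40z²
  ⇒ R(z) = 1 + z + 7/40z².

Boundary: |R(x)|=1, x<0.
x=-0.38: |R|=0.6453
R=1: x+7/40x²=0 ⇒ x=−40/7=-5.7143; min R=1−1/(4·7/40)=-0.4286>−1
Confirm numerically:
  x=-4.661: |R|=0.14086 <1
  x=-3.595: |R|=0.33330 <1
  x=-3.528: |R|=0.34981 <1
  x=-3.298: |R|=0.39456 <1
  x=-6.231: |R|=1.56344 >1
  x=-5.994: |R|=1.29341 >1
So |R|<1 on (-5.7143, 0).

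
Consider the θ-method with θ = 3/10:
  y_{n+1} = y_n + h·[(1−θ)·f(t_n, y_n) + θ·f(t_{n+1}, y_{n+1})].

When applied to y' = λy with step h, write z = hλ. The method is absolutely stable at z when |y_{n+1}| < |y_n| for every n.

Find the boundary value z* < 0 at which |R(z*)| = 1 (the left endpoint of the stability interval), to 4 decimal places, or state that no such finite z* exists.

Test eqn y'=λy, z=hλ:
  y_{n+1} = y_n + z·[7/10·y_n + 3/10·y_{n+1}] ⇒ (1 − 3/10z)y_{n+1} = (1 + 7/10z)y_n
  R(z) = (1 + 7/10z)/(1 − 3/10z).

Need |R(x)|<1, x<0.
x=-1.6: |R|=0.0811
R=−1: 1+7/10x = −1+3/10x ⇒ -2/5x=2 ⇒ x=2/(-2/5)=-5.0000
Confirm numerically:
  x=-4.787: |R|=0.96503 <1
  x=-4.595: |R|=0.93189 <1
  x=-4.398: |R|=0.89618 <1
  x=-3.502: |R|=0.70779 <1
  x=-5.445: |R|=1.06759 >1
  x=-5.381: |R|=1.05829 >1
  x=-5.062: |R|=1.00985 >1
Stable set (-5.0000, 0).

z* = -5.0000.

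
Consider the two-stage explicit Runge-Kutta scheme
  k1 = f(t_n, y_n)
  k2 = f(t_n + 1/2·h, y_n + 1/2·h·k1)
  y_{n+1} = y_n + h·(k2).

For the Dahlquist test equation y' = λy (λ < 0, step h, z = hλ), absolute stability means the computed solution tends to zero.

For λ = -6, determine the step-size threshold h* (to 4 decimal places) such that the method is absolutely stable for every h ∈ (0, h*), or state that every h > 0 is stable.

(-2.0000,0); λ=-6 ⇒ h* = (2)/6 = 0.3333.

With y'=λy (z=hλ):
  k1=λy_n ⇒ h·k1=z·y_n;  k2=λ(1+1/2z)y_n ⇒ h·k2=z(1+1/2z)y_n
  y_{n+1}/y_n = 1 + z(1+1/2z) = 1 + z + 1/2z²
  R(z) = 1 + z + 1/2z².

Find x<0 with |R(x)|<1.
x=-0.3: |R|=0.7450
R=1: x+1/2x²=0 ⇒ x=−2=-2.0000; min R=1−1/(4·1/2)=0.5000>−1
Confirm numerically:
  x=-1.795: |R|=0.81601 <1
  x=-1.681: |R|=0.73188 <1
  x=-1.346: |R|=0.55986 <1
  x=-1.095: |R|=0.50451 <1
  x=-2.538: |R|=1.68272 >1
  x=-2.501: |R|=1.62650 >1
Interval (-2.0000, 0).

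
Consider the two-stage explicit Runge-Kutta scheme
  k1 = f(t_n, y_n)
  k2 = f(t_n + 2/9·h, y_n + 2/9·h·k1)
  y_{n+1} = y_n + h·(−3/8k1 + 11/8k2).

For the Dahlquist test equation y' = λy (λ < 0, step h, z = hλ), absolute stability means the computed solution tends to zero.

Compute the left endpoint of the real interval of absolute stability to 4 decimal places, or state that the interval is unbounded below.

Test eqn y'=λy, z=hλ:
  k1=λy_n ⇒ h·k1=z·y_n;  k2=λ(1+2/9z)y_n ⇒ h·k2=z(1+2/9z)y_n
  y_{n+1}/y_n = 1 − 3/8z + 11/8z(1+2/9z) = 1 + z + 11/36z²
  R(z) = 1 + z + 11/36z².

Solve |R(x)|<1 on ℝ⁻.
x=-1.24: |R|=0.2298
R=1: x+11/36x²=0 ⇒ x=−36/11=-3.2727; min R=1−1/(4·11/36)=0.1818>−1
Confirm numerically:
  x=-2.826: |R|=0.61425 <1
  x=-2.695: |R|=0.52426 <1
  x=-2.241: |R|=0.29352 <1
  x=-3.857: |R|=1.68858 >1
  x=-3.693: |R|=1.47424 >1
  x=-3.624: |R|=1.38898 >1
Stable set (-3.2727, 0).

left endpoint -3.2727.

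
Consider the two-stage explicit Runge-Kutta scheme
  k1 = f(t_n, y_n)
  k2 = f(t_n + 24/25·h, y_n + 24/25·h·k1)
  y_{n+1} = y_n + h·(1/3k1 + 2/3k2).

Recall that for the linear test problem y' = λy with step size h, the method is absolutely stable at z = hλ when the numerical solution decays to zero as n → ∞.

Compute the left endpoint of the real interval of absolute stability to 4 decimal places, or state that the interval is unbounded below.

Test eqn y'=λy, z=hλ:
  k1=λy_n ⇒ h·k1=z·y_n;  k2=λ(1+24/25z)y_n ⇒ h·k2=z(1+24/25z)y_n
  y_{n+1}/y_n = 1 + 1/3z + 2/3z(1+24/25z) = 1 + z + 16/25z²
  so R(z) = 1 + z + 16/25z².

Need |R(x)|<1, x<0.
x=-1.54: |R|=0.9778
R=1: x+16/25x²=0 ⇒ x=−25/16=-1.5625; min R=1−1/(4·16/25)=0.6094>−1
Confirm numerically:
  x=-1.323: |R|=0.79721 <1
  x=-1.169: |R|=0.70560 <1
  x=-0.854: |R|=0.61276 <1
  x=-0.667: |R|=0.61773 <1
  x=-1.916: |R|=1.43348 >1
  x=-1.724: |R|=1.17819 >1
  x=-1.587: |R|=1.02488 >1
So |R|<1 on (-1.5625, 0).

z* = -1.5625.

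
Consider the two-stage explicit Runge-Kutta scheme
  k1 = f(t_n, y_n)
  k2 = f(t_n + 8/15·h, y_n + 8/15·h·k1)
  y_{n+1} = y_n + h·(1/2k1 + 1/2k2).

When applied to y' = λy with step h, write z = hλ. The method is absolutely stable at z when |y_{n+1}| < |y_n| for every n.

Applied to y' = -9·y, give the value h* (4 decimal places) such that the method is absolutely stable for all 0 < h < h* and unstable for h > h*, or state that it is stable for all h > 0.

(-3.7500,0); λ=-9 ⇒ h* = (15/4)/9 = 0.4167.

Set f=λy, z=hλ:
  k1=λy_n ⇒ h·k1=z·y_n;  k2=λ(1+8/15z)y_n ⇒ h·k2=z(1+8/15z)y_n
  y_{n+1}/y_n = 1 + 1/2z + 1/2z(1+8/15z) = 1 + z + 4/15z²
  R(z) = 1 + z + 4/15z².

Need |R(x)|<1, x<0.
x=-1.67: |R|=0.0737
R=1: x+4/15x²=0 ⇒ x=−15/4=-3.7500; min R=1−1/(4·4/15)=0.0625>−1
Confirm numerically:
  x=-2.429: |R|=0.14434 <1
  x=-2.079: |R|=0.07360 <1
  x=-1.688: |R|=0.07183 <1
  x=-4.312: |R|=1.64623 >1
  x=-4.041: |R|=1.31358 >1
  x=-3.803: |R|=1.05375 >1
Stable set (-3.7500, 0).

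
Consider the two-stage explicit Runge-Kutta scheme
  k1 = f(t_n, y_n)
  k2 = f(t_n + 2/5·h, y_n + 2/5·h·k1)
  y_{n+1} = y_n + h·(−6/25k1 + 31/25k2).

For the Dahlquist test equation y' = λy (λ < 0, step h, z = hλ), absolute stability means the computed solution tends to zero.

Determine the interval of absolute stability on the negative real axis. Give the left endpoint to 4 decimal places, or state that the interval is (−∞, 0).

On y'=λy, z=hλ:
  k1=λy_n ⇒ h·k1=z·y_n;  k2=λ(1+2/5z)y_n ⇒ h·k2=z(1+2/5z)y_n
  y_{n+1}/y_n = 1 − 6/25z + 31/25z(1+2/5z) = 1 + z + 62/125z²
  so R(z) = 1 + z + 62/125z².

Boundary: |R(x)|=1, x<0.
x=-1.08: |R|=0.4985
R=1: x+62/125x²=0 ⇒ x=−125/62=-2.0161; min R=1−1/(4·62/125)=0.4960>−1
Confirm numerically:
  x=-1.761: |R|=0.77716 <1
  x=-1.711: |R|=0.74105 <1
  x=-1.708: |R|=0.73896 <1
  x=-1.039: |R|=0.49644 <1
  x=-2.498: |R|=1.59704 >1
  x=-2.425: |R|=1.49179 >1
  x=-2.140: |R|=1.13148 >1
Stable set (-2.0161, 0).

(-2.0161, 0).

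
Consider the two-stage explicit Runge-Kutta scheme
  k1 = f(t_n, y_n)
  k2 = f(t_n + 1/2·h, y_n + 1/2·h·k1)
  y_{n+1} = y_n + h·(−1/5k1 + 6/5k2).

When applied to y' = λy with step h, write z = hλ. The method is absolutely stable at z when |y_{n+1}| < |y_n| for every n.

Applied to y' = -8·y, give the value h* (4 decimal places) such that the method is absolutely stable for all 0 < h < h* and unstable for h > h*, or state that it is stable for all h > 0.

(-1.6667,0); λ=-8 ⇒ h* = (5/3)/8 = 0.2083.

With y'=λy (z=hλ):
  k1=λy_n ⇒ h·k1=z·y_n;  k2=λ(1+1/2z)y_n ⇒ h·k2=z(1+1/2z)y_n
  y_{n+1}/y_n = 1 − 1/5z + 6/5z(1+1/2z) = 1 + z + 3/5z²
  Hence R(z) = 1 + z + 3/5z².

Boundary: |R(x)|=1, x<0.
x=-0.71: |R|=0.5925
R=1: x+3/5x²=0 ⇒ x=−5/3=-1.6667; min R=1−1/(4·3/5)=0.5833>−1
Confirm numerically:
  x=-1.538: |R|=0.88127 <1
  x=-1.458: |R|=0.81746 <1
  x=-1.175: |R|=0.65337 <1
  x=-2.151: |R|=1.62508 >1
  x=-1.800: |R|=1.14400 >1
  x=-1.788: |R|=1.13017 >1
Interval (-1.6667, 0).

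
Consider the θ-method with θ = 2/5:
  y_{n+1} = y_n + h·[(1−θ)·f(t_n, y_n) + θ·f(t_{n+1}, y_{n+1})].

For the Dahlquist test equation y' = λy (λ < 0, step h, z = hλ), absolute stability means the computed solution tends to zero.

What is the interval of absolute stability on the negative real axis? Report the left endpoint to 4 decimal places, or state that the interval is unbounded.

(-10.0000, 0).

With y'=λy (z=hλ):
  y_{n+1} = y_n + z·[3/5·y_n + 2/5·y_{n+1}] ⇒ (1 − 2/5z)y_{n+1} = (1 + 3/5z)y_n
  R(z) = (1 + 3/5z)/(1 − 2/5z).

Find x<0 with |R(x)|<1.
x=-1.75: |R|=0.0294
R=−1: 1+3/5x = −1+2/5x ⇒ -1/5x=2 ⇒ x=2/(-1/5)=-10.0000
Confirm numerically:
  x=-8.580: |R|=0.93592 <1
  x=-8.027: |R|=0.90629 <1
  x=-6.366: |R|=0.79506 <1
  x=-5.613: |R|=0.72963 <1
  x=-10.446: |R|=1.01723 >1
  x=-10.245: |R|=1.00961 >1
Stable set (-10.0000, 0).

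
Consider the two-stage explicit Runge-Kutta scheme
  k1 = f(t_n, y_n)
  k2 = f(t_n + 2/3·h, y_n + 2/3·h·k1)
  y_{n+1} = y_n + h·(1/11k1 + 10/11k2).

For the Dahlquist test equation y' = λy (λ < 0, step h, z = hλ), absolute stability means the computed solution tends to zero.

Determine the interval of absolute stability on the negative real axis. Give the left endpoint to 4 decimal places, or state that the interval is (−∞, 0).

(-1.6500, 0).

Test eqn y'=λy, z=hλ:
  k1=λy_n ⇒ h·k1=z·y_n;  k2=λ(1+2/3z)y_n ⇒ h·k2=z(1+2/3z)y_n
  y_{n+1}/y_n = 1 + 1/11z + 10/11z(1+2/3z) = 1 + z + 20/33z²
  so R(z) = 1 + z + 20/33z².

Need |R(x)|<1, x<0.
x=-1.06: |R|=0.6210
R=1: x+20/33x²=0 ⇒ x=−33/20=-1.6500; min R=1−1/(4·20/33)=0.5875>−1
Confirm numerically:
  x=-1.269: |R|=0.70698 <1
  x=-1.007: |R|=0.60758 <1
  x=-0.725: |R|=0.59356 <1
  x=-1.914: |R|=1.30624 >1
  x=-1.877: |R|=1.25823 >1
  x=-1.691: |R|=1.04202 >1
Stable set (-1.6500, 0).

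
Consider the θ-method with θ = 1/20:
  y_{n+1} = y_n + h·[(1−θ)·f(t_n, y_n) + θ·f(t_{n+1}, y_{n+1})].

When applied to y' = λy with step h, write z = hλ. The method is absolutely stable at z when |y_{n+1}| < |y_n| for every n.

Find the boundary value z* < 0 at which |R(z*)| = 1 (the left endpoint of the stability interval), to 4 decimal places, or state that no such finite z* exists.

Set f=λy, z=hλ:
  y_{n+1} = y_n + z·[19/20·y_n + 1/20·y_{n+1}] ⇒ (1 − 1/20z)y_{n+1} = (1 + 19/20z)y_n
  Hence R(z) = (1 + 19/20z)/(1 − 1/20z).

Need |R(x)|<1, x<0.
x=-0.5: |R|=0.5122
R=−1: 1+19/20x = −1+1/20x ⇒ -9/10x=2 ⇒ x=2/(-9/10)=-2.2222
Confirm numerically:
  x=-1.630: |R|=0.50717 <1
  x=-1.118: |R|=0.05881 <1
  x=-1.098: |R|=0.04086 <1
  x=-1.036: |R|=0.01502 <1
  x=-2.524: |R|=1.24116 >1
  x=-2.395: |R|=1.13887 >1
So |R|<1 on (-2.2222, 0).

z* = -2.2222.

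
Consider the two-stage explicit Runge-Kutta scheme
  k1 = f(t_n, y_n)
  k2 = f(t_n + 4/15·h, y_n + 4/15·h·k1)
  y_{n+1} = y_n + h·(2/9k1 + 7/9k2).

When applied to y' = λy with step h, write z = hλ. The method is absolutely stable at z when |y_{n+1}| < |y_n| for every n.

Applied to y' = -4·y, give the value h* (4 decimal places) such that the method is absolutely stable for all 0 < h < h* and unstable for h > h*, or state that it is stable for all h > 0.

(-4.8214,0); λ=-4 ⇒ h* = (135/28)/4 = 1.2054.

With y'=λy (z=hλ):
  k1=λy_n ⇒ h·k1=z·y_n;  k2=λ(1+4/15z)y_n ⇒ h·k2=z(1+4/15z)y_n
  y_{n+1}/y_n = 1 + 2/9z + 7/9z(1+4/15z) = 1 + z + 28/135z²
  R(z) = 1 + z + 28/135z².

Find x<0 with |R(x)|<1.
x=-1.52: |R|=0.0408
R=1: x+28/135x²=0 ⇒ x=−135/28=-4.8214; min R=1−1/(4·28/135)=-0.2054>−1
Confirm numerically:
  x=-4.703: |R|=0.88448 <1
  x=-4.079: |R|=0.37189 <1
  x=-2.932: |R|=0.14900 <1
  x=-2.411: |R|=0.20536 <1
  x=-5.399: |R|=1.64676 >1
  x=-5.244: |R|=1.45961 >1
So |R|<1 on (-4.8214, 0).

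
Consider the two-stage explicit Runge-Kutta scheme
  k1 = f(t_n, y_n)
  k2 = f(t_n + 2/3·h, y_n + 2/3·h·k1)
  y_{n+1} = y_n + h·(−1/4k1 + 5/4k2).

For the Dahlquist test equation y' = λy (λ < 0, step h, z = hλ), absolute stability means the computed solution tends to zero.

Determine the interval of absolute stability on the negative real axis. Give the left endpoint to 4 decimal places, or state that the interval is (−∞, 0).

Set f=λy, z=hλ:
  k1=λy_n ⇒ h·k1=z·y_n;  k2=λ(1+2/3z)y_n ⇒ h·k2=z(1+2/3z)y_n
  y_{n+1}/y_n = 1 − 1/4z + 5/4z(1+2/3z) = 1 + z + 5/6z²
  ⇒ R(z) = 1 + z + 5/6z².

Need |R(x)|<1, x<0.
x=-1.33: |R|=1.1441
R=1: x+5/6x²=0 ⇒ x=−6/5=-1.2000; min R=1−1/(4·5/6)=0.7000>−1
Confirm numerically:
  x=-1.064: |R|=0.87941 <1
  x=-0.980: |R|=0.82033 <1
  x=-0.911: |R|=0.78060 <1
  x=-0.759: |R|=0.72107 <1
  x=-1.776: |R|=1.85248 >1
  x=-1.691: |R|=1.69190 >1
  x=-1.444: |R|=1.29361 >1
Interval (-1.2000, 0).

z∈(-1.2000,0).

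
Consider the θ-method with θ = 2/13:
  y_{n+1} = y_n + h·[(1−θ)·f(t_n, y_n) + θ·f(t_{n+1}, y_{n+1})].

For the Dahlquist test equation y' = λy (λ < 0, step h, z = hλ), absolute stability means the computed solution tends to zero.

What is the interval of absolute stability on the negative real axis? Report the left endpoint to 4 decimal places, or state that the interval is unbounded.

On y'=λy, z=hλ:
  y_{n+1} = y_n + z·[11/13·y_n + 2/13·y_{n+1}] ⇒ (1 − 2/13z)y_{n+1} = (1 + 11/13z)y_n
  Hence R(z) = (1 + 11/13z)/(1 − 2/13z).

Boundary: |R(x)|=1, x<0.
x=-0.78: |R|=0.3036
R=−1: 1+11/13x = −1+2/13x ⇒ -9/13x=2 ⇒ x=2/(-9/13)=-2.8889
Confirm numerically:
  x=-2.421: |R|=0.76398 <1
  x=-2.056: |R|=0.56194 <1
  x=-1.676: |R|=0.33244 <1
  x=-1.602: |R|=0.28524 <1
  x=-3.292: |R|=1.18525 >1
  x=-3.046: |R|=1.07406 >1
  x=-3.024: |R|=1.06384 >1
So |R|<1 on (-2.8889, 0).

(-2.8889, 0).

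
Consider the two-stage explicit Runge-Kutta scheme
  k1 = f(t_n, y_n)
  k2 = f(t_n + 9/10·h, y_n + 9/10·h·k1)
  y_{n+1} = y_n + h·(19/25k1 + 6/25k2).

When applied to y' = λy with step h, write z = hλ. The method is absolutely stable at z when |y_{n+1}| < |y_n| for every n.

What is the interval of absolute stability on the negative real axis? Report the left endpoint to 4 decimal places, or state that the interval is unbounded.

Set f=λy, z=hλ:
  k1=λy_n ⇒ h·k1=z·y_n;  k2=λ(1+9/10z)y_n ⇒ h·k2=z(1+9/10z)y_n
  y_{n+1}/y_n = 1 + 19/25z + 6/25z(1+9/10z) = 1 + z + 27/125z²
  R(z) = 1 + z + 27/125z².

Boundary: |R(x)|=1, x<0.
x=-1.18: |R|=0.1208
R=1: x+27/125x²=0 ⇒ x=−125/27=-4.6296; min R=1−1/(4·27/125)=-0.1574>−1
Confirm numerically:
  x=-4.566: |R|=0.93724 <1
  x=-3.405: |R|=0.09931 <1
  x=-2.069: |R|=0.14436 <1
  x=-5.081: |R|=1.49538 >1
  x=-5.004: |R|=1.40464 >1
Interval (-4.6296, 0).

(-4.6296, 0).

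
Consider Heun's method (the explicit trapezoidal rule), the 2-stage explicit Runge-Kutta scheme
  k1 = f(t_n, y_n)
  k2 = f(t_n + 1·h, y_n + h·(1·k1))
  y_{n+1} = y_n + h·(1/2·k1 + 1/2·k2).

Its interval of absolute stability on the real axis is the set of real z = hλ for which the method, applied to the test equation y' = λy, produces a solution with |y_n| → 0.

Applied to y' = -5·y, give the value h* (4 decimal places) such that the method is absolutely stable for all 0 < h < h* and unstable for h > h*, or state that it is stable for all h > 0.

(-2.0000,0); λ=-5 ⇒ h* = 0.4000.

On y'=λy, z=hλ:
  order 2, 2-stage ⇒ R(z)=1+z+z^2/2
  (e.g. R(-1.79)=0.81205, |R|=0.81205)

Need |R(x)|<1, x<0.
x=-1.79: |R|=0.8121
|R(-1.36)|=0.5648 |R(-1.28)|=0.5392
Bisect:
  x_lo=-2.6970 |R|=1.9400  x_hi=-0.2803 |R|=0.7590
  mid=-1.48866 |R|=0.61939 →hi
  mid=-2.09285 |R|=1.09716 →lo
  mid=-1.79075 |R|=0.81265 →hi
  mid=-1.94180 |R|=0.94350 →hi
  mid=-2.01733 |R|=1.01748 →lo
  mid=-1.97957 |R|=0.97977 →hi
  mid=-1.99845 |R|=0.99845 →hi
  mid=-2.00789 |R|=1.00792 →lo
  mid=-2.00317 |R|=1.00317 →lo
  ...
  [-2.00007,-1.99992] ⇒ x*=-2.0000
So |R|<1 on (-2.0000, 0).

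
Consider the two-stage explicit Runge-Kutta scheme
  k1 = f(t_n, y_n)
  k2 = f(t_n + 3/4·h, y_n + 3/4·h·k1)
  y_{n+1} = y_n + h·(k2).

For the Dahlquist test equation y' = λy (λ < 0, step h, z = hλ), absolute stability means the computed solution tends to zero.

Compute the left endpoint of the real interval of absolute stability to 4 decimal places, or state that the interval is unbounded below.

z* = -1.3333.

Set f=λy, z=hλ:
  k1=λy_n ⇒ h·k1=z·y_n;  k2=λ(1+3/4z)y_n ⇒ h·k2=z(1+3/4z)y_n
  y_{n+1}/y_n = 1 + z(1+3/4z) = 1 + z + 3/4z²
  so R(z) = 1 + z + 3/4z².

Boundary: |R(x)|=1, x<0.
x=-0.3: |R|=0.7675
R=1: x+3/4x²=0 ⇒ x=−4/3=-1.3333; min R=1−1/(4·3/4)=0.6667>−1
Confirm numerically:
  x=-1.233: |R|=0.90722 <1
  x=-0.987: |R|=0.74363 <1
  x=-0.812: |R|=0.68251 <1
  x=-0.795: |R|=0.67902 <1
  x=-1.610: |R|=1.33408 >1
  x=-1.555: |R|=1.25852 >1
  x=-1.529: |R|=1.22438 >1
Stable set (-1.3333, 0).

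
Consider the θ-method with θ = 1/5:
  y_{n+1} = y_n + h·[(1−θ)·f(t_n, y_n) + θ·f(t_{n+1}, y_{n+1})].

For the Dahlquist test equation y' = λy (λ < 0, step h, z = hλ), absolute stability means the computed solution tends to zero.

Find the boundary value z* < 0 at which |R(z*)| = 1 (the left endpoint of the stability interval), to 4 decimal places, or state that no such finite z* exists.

left endpoint -3.3333.

With y'=λy (z=hλ):
  y_{n+1} = y_n + z·[4/5·y_n + 1/5·y_{n+1}] ⇒ (1 − 1/5z)y_{n+1} = (1 + 4/5z)y_n
  R(z) = (1 + 4/5z)/(1 − 1/5z).

Solve |R(x)|<1 on ℝ⁻.
x=-1.24: |R|=0.0064
R=−1: 1+4/5x = −1+1/5x ⇒ -3/5x=2 ⇒ x=2/(-3/5)=-3.3333
Confirm numerically:
  x=-3.006: |R|=0.87734 <1
  x=-2.725: |R|=0.76375 <1
  x=-2.488: |R|=0.66132 <1
  x=-1.815: |R|=0.33162 <1
  x=-3.842: |R|=1.17259 >1
  x=-3.597: |R|=1.09201 >1
  x=-3.537: |R|=1.07157 >1
Interval (-3.3333, 0).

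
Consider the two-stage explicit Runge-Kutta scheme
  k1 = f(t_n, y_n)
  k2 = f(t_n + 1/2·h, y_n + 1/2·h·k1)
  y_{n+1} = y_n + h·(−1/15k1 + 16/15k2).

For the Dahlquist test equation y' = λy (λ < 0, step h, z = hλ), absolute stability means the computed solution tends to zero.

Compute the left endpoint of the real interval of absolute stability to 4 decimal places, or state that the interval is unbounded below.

z* = -1.8750.

Set f=λy, z=hλ:
  k1=λy_n ⇒ h·k1=z·y_n;  k2=λ(1+1/2z)y_n ⇒ h·k2=z(1+1/2z)y_n
  y_{n+1}/y_n = 1 − 1/15z + 16/15z(1+1/2z) = 1 + z + 8/15z²
  Hence R(z) = 1 + z + 8/15z².

Need |R(x)|<1, x<0.
x=-1.58: |R|=0.7514
R=1: x+8/15x²=0 ⇒ x=−15/8=-1.8750; min R=1−1/(4·8/15)=0.5312>−1
Confirm numerically:
  x=-1.720: |R|=0.85781 <1
  x=-1.712: |R|=0.85117 <1
  x=-1.323: |R|=0.61051 <1
  x=-0.850: |R|=0.53533 <1
  x=-2.353: |R|=1.59986 >1
  x=-2.136: |R|=1.29733 >1
Interval (-1.8750, 0).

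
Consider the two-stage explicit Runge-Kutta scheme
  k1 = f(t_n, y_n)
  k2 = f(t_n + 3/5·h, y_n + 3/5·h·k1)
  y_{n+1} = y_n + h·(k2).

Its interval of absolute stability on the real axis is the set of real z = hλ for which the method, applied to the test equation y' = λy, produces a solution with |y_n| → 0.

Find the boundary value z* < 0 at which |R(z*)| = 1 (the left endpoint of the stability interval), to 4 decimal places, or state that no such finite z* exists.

Test eqn y'=λy, z=hλ:
  k1=λy_n ⇒ h·k1=z·y_n;  k2=λ(1+3/5z)y_n ⇒ h·k2=z(1+3/5z)y_n
  y_{n+1}/y_n = 1 + z(1+3/5z) = 1 + z + 3/5z²
  Hence R(z) = 1 + z + 3/5z².

Solve |R(x)|<1 on ℝ⁻.
x=-1.54: |R|=0.8830
R=1: x+3/5x²=0 ⇒ x=−5/3=-1.6667; min R=1−1/(4·3/5)=0.5833>−1
Confirm numerically:
  x=-1.641: |R|=0.97473 <1
  x=-1.133: |R|=0.63721 <1
  x=-0.689: |R|=0.59583 <1
  x=-2.090: |R|=1.53086 >1
  x=-1.891: |R|=1.25453 >1
Stable set (-1.6667, 0).

z* = -1.6667.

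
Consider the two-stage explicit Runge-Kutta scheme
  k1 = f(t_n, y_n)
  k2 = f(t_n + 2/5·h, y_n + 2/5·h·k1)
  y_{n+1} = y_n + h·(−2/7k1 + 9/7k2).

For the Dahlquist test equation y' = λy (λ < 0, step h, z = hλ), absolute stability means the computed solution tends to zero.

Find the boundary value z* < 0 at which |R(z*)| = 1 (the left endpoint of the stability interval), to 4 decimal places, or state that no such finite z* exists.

z* = -1.9444.

With y'=λy (z=hλ):
  k1=λy_n ⇒ h·k1=z·y_n;  k2=λ(1+2/5z)y_n ⇒ h·k2=z(1+2/5z)y_n
  y_{n+1}/y_n = 1 − 2/7z + 9/7z(1+2/5z) = 1 + z + 18/35z²
  R(z) = 1 + z + 18/35z².

Boundary: |R(x)|=1, x<0.
x=-1.54: |R|=0.6797
R=1: x+18/35x²=0 ⇒ x=−35/18=-1.9444; min R=1−1/(4·18/35)=0.5139>−1
Confirm numerically:
  x=-1.903: |R|=0.95944 <1
  x=-1.749: |R|=0.82420 <1
  x=-1.515: |R|=0.66540 <1
  x=-0.785: |R|=0.53192 <1
  x=-2.268: |R|=1.37740 >1
  x=-2.150: |R|=1.22729 >1
Interval (-1.9444, 0).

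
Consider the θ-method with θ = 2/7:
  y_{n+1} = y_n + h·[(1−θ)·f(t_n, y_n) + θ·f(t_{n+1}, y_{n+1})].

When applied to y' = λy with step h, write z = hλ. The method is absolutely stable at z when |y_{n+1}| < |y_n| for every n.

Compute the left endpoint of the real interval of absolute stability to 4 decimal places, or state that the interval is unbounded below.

Test eqn y'=λy, z=hλ:
  y_{n+1} = y_n + z·[5/7·y_n + 2/7·y_{n+1}] ⇒ (1 − 2/7z)y_{n+1} = (1 + 5/7z)y_n
  so R(z) = (1 + 5/7z)/(1 − 2/7z).

Boundary: |R(x)|=1, x<0.
x=-1.25: |R|=0.0789
R=−1: 1+5/7x = −1+2/7x ⇒ -3/7x=2 ⇒ x=2/(-3/7)=-4.6667
Confirm numerically:
  x=-4.340: |R|=0.93750 <1
  x=-4.259: |R|=0.92119 <1
  x=-1.951: |R|=0.25271 <1
  x=-4.842: |R|=1.03153 >1
  x=-4.840: |R|=1.03118 >1
Stable set (-4.6667, 0).

left endpoint -4.6667.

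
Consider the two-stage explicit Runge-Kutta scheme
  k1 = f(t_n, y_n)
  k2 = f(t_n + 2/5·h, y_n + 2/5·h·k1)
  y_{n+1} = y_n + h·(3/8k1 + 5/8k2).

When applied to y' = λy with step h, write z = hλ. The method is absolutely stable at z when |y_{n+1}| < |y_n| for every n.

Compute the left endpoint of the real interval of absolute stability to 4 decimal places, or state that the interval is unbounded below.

Test eqn y'=λy, z=hλ:
  k1=λy_n ⇒ h·k1=z·y_n;  k2=λ(1+2/5z)y_n ⇒ h·k2=z(1+2/5z)y_n
  y_{n+1}/y_n = 1 + 3/8z + 5/8z(1+2/5z) = 1 + z + 1/4z²
  Hence R(z) = 1 + z + 1/4z².

Need |R(x)|<1, x<0.
x=-1.7: |R|=0.0225
R=1: x+1/4x²=0 ⇒ x=−4=-4.0000; min R=1−1/(4·1/4)=0.0000>−1
Confirm numerically:
  x=-2.242: |R|=0.01464 <1
  x=-2.209: |R|=0.01092 <1
  x=-2.062: |R|=0.00096 <1
  x=-4.502: |R|=1.56500 >1
  x=-4.500: |R|=1.56250 >1
  x=-4.111: |R|=1.11408 >1
Interval (-4.0000, 0).

z* = -4.0000.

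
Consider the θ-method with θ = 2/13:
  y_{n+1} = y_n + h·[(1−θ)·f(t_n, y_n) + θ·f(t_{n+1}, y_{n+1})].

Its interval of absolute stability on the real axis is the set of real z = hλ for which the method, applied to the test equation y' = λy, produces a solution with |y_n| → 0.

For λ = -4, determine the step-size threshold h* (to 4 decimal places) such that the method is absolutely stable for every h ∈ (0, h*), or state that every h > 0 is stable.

(-2.8889,0); λ=-4 ⇒ h* = (26/9)/4 = 0.7222.

Set f=λy, z=hλ:
  y_{n+1} = y_n + z·[11/13·y_n + 2/13·y_{n+1}] ⇒ (1 − 2/13z)y_{n+1} = (1 + 11/13z)y_n
  R(z) = (1 + 11/13z)/(1 − 2/13z).

Boundary: |R(x)|=1, x<0.
x=-1.01: |R|=0.1258
R=−1: 1+11/13x = −1+2/13x ⇒ -9/13x=2 ⇒ x=2/(-9/13)=-2.8889
Confirm numerically:
  x=-2.372: |R|=0.73783 <1
  x=-1.970: |R|=0.51181 <1
  x=-1.417: |R|=0.16338 <1
  x=-3.456: |R|=1.25633 >1
  x=-3.158: |R|=1.12539 >1
  x=-3.077: |R|=1.08839 >1
Interval (-2.8889, 0).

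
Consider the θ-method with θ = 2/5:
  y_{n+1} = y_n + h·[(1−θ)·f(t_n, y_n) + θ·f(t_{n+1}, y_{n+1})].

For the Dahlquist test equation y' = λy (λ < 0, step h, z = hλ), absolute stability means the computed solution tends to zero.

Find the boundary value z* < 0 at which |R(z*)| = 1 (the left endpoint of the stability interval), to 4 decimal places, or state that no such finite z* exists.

Set f=λy, z=hλ:
  y_{n+1} = y_n + z·[3/5·y_n + 2/5·y_{n+1}] ⇒ (1 − 2/5z)y_{n+1} = (1 + 3/5z)y_n
  Hence R(z) = (1 + 3/5z)/(1 − 2/5z).

Find x<0 with |R(x)|<1.
x=-1.44: |R|=0.0863
R=−1: 1+3/5x = −1+2/5x ⇒ -1/5x=2 ⇒ x=2/(-1/5)=-10.0000
Confirm numerically:
  x=-7.397: |R|=0.86850 <1
  x=-5.949: |R|=0.76027 <1
  x=-5.011: |R|=0.66789 <1
  x=-4.494: |R|=0.60638 <1
  x=-10.391: |R|=1.01517 >1
  x=-10.377: |R|=1.01464 >1
  x=-10.155: |R|=1.00612 >1
Interval (-10.0000, 0).

left endpoint -10.0000.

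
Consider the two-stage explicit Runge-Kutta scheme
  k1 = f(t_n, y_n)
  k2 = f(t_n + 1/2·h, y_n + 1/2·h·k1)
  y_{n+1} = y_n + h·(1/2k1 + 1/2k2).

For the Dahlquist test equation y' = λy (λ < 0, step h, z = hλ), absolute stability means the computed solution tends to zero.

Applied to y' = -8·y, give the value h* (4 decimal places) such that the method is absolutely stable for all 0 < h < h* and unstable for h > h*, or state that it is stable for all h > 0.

On y'=λy, z=hλ:
  k1=λy_n ⇒ h·k1=z·y_n;  k2=λ(1+1/2z)y_n ⇒ h·k2=z(1+1/2z)y_n
  y_{n+1}/y_n = 1 + 1/2z + 1/2z(1+1/2z) = 1 + z + 1/4z²
  R(z) = 1 + z + 1/4z².

Need |R(x)|<1, x<0.
x=-0.48: |R|=0.5776
R=1: x+1/4x²=0 ⇒ x=−4=-4.0000; min R=1−1/(4·1/4)=0.0000>−1
Confirm numerically:
  x=-3.357: |R|=0.46036 <1
  x=-3.308: |R|=0.42772 <1
  x=-2.586: |R|=0.08585 <1
  x=-2.344: |R|=0.02958 <1
  x=-4.578: |R|=1.66152 >1
  x=-4.346: |R|=1.37593 >1
Interval (-4.0000, 0).

(-4.0000,0); λ=-8 ⇒ h* = (4)/8 = 0.5000.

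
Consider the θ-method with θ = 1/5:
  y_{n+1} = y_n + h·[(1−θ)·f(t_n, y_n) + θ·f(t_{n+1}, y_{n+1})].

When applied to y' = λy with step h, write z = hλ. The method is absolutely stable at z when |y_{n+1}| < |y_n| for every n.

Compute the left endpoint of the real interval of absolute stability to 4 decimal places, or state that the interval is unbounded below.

On y'=λy, z=hλ:
  y_{n+1} = y_n + z·[4/5·y_n + 1/5·y_{n+1}] ⇒ (1 − 1/5z)y_{n+1} = (1 + 4/5z)y_n
  Hence R(z) = (1 + 4/5z)/(1 − 1/5z).

Need |R(x)|<1, x<0.
x=-0.58: |R|=0.4803
R=−1: 1+4/5x = −1+1/5x ⇒ -3/5x=2 ⇒ x=2/(-3/5)=-3.3333
Confirm numerically:
  x=-3.174: |R|=0.94152 <1
  x=-2.354: |R|=0.60049 <1
  x=-1.775: |R|=0.30996 <1
  x=-1.592: |R|=0.20752 <1
  x=-3.916: |R|=1.19605 >1
  x=-3.749: |R|=1.14253 >1
  x=-3.534: |R|=1.07054 >1
Interval (-3.3333, 0).

left endpoint -3.3333.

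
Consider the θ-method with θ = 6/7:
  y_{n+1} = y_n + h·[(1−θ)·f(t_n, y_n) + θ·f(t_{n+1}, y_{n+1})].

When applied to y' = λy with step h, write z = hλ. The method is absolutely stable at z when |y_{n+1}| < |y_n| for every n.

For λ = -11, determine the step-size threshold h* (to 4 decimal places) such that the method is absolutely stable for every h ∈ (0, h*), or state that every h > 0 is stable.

With y'=λy (z=hλ):
  y_{n+1} = y_n + z·[1/7·y_n + 6/7·y_{n+1}] ⇒ (1 − 6/7z)y_{n+1} = (1 + 1/7z)y_n
  ⇒ R(z) = (1 + 1/7z)/(1 − 6/7z).

Find x<0 with |R(x)|<1.
x=-0.9: |R|=0.4919
x=-2: |R|=0.2632
x=-10: |R|=0.0448
x=-100: |R|=0.1532
θ=6/7≥1/2 ⇒ |1+1/7x|<|1−6/7x| ∀x<0 ⇒ unbounded interval.

(−∞, 0) — no finite endpoint. Any h>0 works for λ=-11.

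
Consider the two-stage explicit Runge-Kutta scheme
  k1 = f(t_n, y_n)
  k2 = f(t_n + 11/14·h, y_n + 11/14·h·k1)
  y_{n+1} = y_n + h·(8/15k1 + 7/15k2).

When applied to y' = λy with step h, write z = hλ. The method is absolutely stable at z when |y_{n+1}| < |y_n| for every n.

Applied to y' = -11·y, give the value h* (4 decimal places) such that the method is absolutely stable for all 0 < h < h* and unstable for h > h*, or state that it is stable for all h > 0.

Set f=λy, z=hλ:
  k1=λy_n ⇒ h·k1=z·y_n;  k2=λ(1+11/14z)y_n ⇒ h·k2=z(1+11/14z)y_n
  y_{n+1}/y_n = 1 + 8/15z + 7/15z(1+11/14z) = 1 + z + 11/30z²
  Hence R(z) = 1 + z + 11/30z².

Find x<0 with |R(x)|<1.
x=-1.34: |R|=0.3184
R=1: x+11/30x²=0 ⇒ x=−30/11=-2.7273; min R=1−1/(4·11/30)=0.3182>−1
Confirm numerically:
  x=-2.564: |R|=0.84650 <1
  x=-2.447: |R|=0.74853 <1
  x=-1.209: |R|=0.32695 <1
  x=-3.154: |R|=1.49350 >1
  x=-2.952: |R|=1.24324 >1
  x=-2.882: |R|=1.16351 >1
So |R|<1 on (-2.7273, 0).

(-2.7273,0); λ=-11 ⇒ h* = (30/11)/11 = 0.2479.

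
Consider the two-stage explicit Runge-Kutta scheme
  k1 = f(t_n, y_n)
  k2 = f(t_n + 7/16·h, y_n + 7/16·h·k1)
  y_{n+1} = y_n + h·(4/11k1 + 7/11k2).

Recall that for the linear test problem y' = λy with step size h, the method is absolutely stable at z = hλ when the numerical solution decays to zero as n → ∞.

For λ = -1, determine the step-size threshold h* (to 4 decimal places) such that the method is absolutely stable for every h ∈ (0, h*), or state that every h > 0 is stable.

With y'=λy (z=hλ):
  k1=λy_n ⇒ h·k1=z·y_n;  k2=λ(1+7/16z)y_n ⇒ h·k2=z(1+7/16z)y_n
  y_{n+1}/y_n = 1 + 4/11z + 7/11z(1+7/16z) = 1 + z + 49/176z²
  ⇒ R(z) = 1 + z + 49/176z².

Solve |R(x)|<1 on ℝ⁻.
x=-0.63: |R|=0.4805
R=1: x+49/176x²=0 ⇒ x=−176/49=-3.5918; min R=1−1/(4·49/176)=0.1020>−1
Confirm numerically:
  x=-3.330: |R|=0.75725 <1
  x=-3.265: |R|=0.70290 <1
  x=-2.121: |R|=0.13146 <1
  x=-4.018: |R|=1.47673 >1
  x=-3.904: |R|=1.33929 >1
  x=-3.743: |R|=1.15753 >1
Stable set (-3.5918, 0).

(-3.5918,0); λ=-1 ⇒ h* = (176/49)/1 = 3.5918.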